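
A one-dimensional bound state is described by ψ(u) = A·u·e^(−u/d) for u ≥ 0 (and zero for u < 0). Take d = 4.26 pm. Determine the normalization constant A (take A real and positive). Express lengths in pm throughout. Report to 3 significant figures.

A ≈ 0.227 pm^(-3/2)

The normalization condition is ∫|ψ|² du = 1 from 0 to ∞.
With ∫₀^∞ u^2 e^(−αu) du = 2!/α^3, with ψ = A·u·e^(−u/d), the integral evaluates to A²·[d^3/4].
Plugging in d = 4.26 yields A = 0.2275.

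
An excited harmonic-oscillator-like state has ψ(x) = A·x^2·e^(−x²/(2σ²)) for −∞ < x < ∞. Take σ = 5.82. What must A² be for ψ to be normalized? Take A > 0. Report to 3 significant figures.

A^2 ≈ 0.000113

The normalization condition is ∫|ψ|² dx = 1 from −∞ to ∞.
With ψ = A·x^2·e^(−x²/(2σ²)), the integral evaluates to A²·[3·√(π)·σ^5/4].
So A² = (3·√(π)·σ^5/4)^(−1).
Plugging in σ = 5.82 yields A = 0.01061.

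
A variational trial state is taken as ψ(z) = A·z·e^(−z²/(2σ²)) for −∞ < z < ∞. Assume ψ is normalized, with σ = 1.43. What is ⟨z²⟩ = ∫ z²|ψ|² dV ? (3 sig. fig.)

⟨z^2⟩ ≈ 3.07

By definition ⟨z²⟩ = ∫ z^2 |ψ(z)|² dz.
The ratio of the moment integral to the normalization integral gives ⟨z²⟩ = 3·σ^2/2.
Putting σ = 1.43 gives 3.067.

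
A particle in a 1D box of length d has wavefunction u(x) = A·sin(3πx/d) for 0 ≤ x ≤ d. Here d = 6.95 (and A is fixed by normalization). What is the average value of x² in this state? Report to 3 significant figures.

By definition ⟨x²⟩ = ∫ x^2 |u(x)|² dx.
Using sin²θ = (1 − cos 2θ)/2, the ratio of the moment integral to the normalization integral gives ⟨x²⟩ = -d^2/(18·π^2) + d^2/3.
With d = 6.95, ⟨x^2⟩ = 15.83.

⟨x^2⟩ ≈ 15.8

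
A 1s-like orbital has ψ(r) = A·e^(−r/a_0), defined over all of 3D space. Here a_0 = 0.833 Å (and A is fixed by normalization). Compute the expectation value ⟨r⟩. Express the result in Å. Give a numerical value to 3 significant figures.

The expectation value is the |ψ|²-weighted average of r: ∫ r|ψ|² 4πr² dr.
With ∫₀^∞ r^3 e^(−αr) dr = 3!/α^4, the ratio of the moment integral to the normalization integral gives ⟨r⟩ = 3·a_0/2.
Putting a_0 = 0.833 gives 1.250.

⟨r⟩ ≈ 1.25 Å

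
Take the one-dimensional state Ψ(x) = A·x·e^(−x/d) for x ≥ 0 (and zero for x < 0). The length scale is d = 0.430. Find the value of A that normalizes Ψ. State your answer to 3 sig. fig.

A ≈ 7.09

The normalization condition is ∫|Ψ|² dx = 1 from 0 to ∞.
The integral (without the A² prefactor) comes out to d^3/4.
Setting this equal to 1 gives A² = 1/(d^3/4).
With d = 0.430: A² = 50.31 and A = 7.093.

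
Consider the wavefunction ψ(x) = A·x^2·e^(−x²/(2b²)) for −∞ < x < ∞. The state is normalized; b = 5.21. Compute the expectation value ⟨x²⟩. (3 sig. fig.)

The expectation value is the |ψ|²-weighted average of x^2: ∫ x^2|ψ|² dx.
Using the Gaussian integral ∫_{−∞}^{∞} e^(−αx²) dx = √(π/α), the ratio of the moment integral to the normalization integral gives ⟨x²⟩ = 5·b^2/2.
Putting b = 5.21 gives 67.86.

⟨x^2⟩ ≈ 67.9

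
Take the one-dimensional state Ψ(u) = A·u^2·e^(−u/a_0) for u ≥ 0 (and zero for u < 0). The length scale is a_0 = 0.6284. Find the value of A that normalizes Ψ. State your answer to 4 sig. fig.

Normalization requires ∫|Ψ|² du = 1, integrated from 0 to ∞.
The integral (without the A² prefactor) comes out to 3·a_0^5/4.
Setting this equal to 1 gives A² = 1/(3·a_0^5/4).
Substituting a_0 = 0.6284 gives A² = 13.607, so A = 3.6887.

A ≈ 3.689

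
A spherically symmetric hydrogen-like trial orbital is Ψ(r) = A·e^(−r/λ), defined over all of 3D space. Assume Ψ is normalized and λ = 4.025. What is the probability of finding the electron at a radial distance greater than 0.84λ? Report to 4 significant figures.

Integrate the radial probability density 4πr²|Ψ|² over r > 0.84λ.
A² is fixed by ∫₀^∞ 4πr²|Ψ|² dr = 1, i.e. A² = (π·λ^3)^(−1).
Let u = r/λ; then A², 4π and the length scale all cancel, so P = ∫_{0.84}^{∞} u^2·e^(-2·u) du ÷ ∫_{0}^{∞} u^2·e^(-2·u) du.
With ∫ u^2·e^(-2·u) du = -(2·u^2 + 2·u + 1)·e^(-2·u)/4 + C, the region integral is 2557·e^(-42/25)/2500 and the full one is 1/4.
This evaluates to P = 0.76249.

P ≈ 0.7625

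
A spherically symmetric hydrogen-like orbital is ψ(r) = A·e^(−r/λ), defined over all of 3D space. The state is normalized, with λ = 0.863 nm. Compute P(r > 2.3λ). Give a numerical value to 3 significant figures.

Integrate the radial probability density 4πr²|ψ|² over r > 2.3λ.
Normalization gives A² = 1/(π·λ^3).
Substituting u = r/λ, A², 4π and the length scale all cancel in the ratio: P = ∫_{2.3}^{∞} u^2·e^(-2·u) du / ∫_{0}^{∞} u^2·e^(-2·u) du.
Using ∫ u^2·e^(-2·u) du = -(2·u^2 + 2·u + 1)·e^(-2·u)/4, the numerator is 809·e^(-23/5)/200 and the denominator is 1/4.
Taking the ratio yields P = 0.1626.

P ≈ 0.163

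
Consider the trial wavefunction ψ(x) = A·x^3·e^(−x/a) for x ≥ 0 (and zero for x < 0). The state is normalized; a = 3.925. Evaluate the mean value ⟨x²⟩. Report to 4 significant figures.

⟨x^2⟩ ≈ 215.7

The expectation value is the |ψ|²-weighted average of x^2: ∫ x^2|ψ|² dx.
Evaluating both integrals, ⟨x²⟩ = 14·a^2.
Putting a = 3.925 gives 215.68.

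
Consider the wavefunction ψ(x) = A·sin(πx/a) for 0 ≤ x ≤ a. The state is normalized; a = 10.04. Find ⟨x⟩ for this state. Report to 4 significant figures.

⟨x⟩ ≈ 5.020

⟨x⟩ = ∫ x |ψ|² dx over the full domain.
The ratio of the moment integral to the normalization integral gives ⟨x⟩ = a/2.
Putting a = 10.04 gives 5.0200.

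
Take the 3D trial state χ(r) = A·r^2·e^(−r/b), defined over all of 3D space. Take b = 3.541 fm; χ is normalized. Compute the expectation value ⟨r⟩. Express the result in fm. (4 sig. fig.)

⟨r⟩ = ∫ r |χ|² 4πr² dr over the full domain.
With ∫₀^∞ r^7 e^(−αr) dr = 7!/α^8, evaluating both integrals, ⟨r⟩ = 7·b/2.
With b = 3.541, ⟨r⟩ = 12.394.

⟨r⟩ ≈ 12.39 fm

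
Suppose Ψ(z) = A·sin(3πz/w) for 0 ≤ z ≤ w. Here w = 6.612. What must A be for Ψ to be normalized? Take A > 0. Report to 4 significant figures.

We need A² ∫|f|² dz = 1, taking the integral from 0 to w.
The integral (without the A² prefactor) comes out to w/2.
Substituting w = 6.612 gives A² = 0.30248, so A = 0.54998.

A ≈ 0.5500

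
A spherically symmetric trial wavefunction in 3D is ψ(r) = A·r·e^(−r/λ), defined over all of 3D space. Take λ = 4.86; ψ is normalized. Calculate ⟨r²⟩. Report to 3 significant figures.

⟨r^2⟩ ≈ 177

The expectation value is the |ψ|²-weighted average of r^2: ∫ r^2|ψ|² 4πr² dr.
With ∫₀^∞ r^6 e^(−αr) dr = 6!/α^7, the ratio of the moment integral to the normalization integral gives ⟨r²⟩ = 15·λ^2/2.
Putting λ = 4.86 gives 177.1.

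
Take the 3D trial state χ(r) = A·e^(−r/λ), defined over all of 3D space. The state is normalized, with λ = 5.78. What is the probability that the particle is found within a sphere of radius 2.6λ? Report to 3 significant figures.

Integrate the radial probability density 4πr²|χ|² over r ≤ 2.6λ.
Normalization gives A² = 1/(π·λ^3).
In terms of u = r/λ (A², 4π and the length scale all cancel between numerator and denominator), P = [∫_{0}^{2.6} u^2·e^(-2·u) du] / [∫_{0}^{∞} u^2·e^(-2·u) du].
An antiderivative of u^2·e^(-2·u) is -(2·u^2 + 2·u + 1)·e^(-2·u)/4; evaluating from 0 to 2.6 gives 1/4 - 493·e^(-26/5)/100, while the full integral is 1/4.
Taking the ratio yields P = 0.8912.

P ≈ 0.891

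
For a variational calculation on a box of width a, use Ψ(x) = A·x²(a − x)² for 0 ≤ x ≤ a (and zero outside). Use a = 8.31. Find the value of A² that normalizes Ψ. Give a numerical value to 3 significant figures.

A^2 ≈ 0.00000333

Normalization requires ∫|Ψ|² dx = 1, integrated from 0 to a.
With Ψ = A·x²(a − x)², the integral evaluates to A²·[a^9/630].
Plugging in a = 8.31 yields A = 0.001826.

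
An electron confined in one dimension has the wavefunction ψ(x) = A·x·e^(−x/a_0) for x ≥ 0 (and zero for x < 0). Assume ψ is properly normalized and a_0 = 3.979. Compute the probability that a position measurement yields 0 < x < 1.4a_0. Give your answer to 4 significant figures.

P ≈ 0.5305

The probability is P = ∫ |ψ|² dx over [0, 1.4a_0].
The normalization integral ∫|ψ|²dx over the whole domain equals a_0^3/4·A², and A² cancels in the ratio.
In terms of u = x/a_0 (A² and the length scale cancel between numerator and denominator), P = [∫_{0}^{1.4} u^2·e^(-2·u) du] / [∫_{0}^{∞} u^2·e^(-2·u) du].
Using ∫ u^2·e^(-2·u) du = -(2·u^2 + 2·u + 1)·e^(-2·u)/4, the numerator is 1/4 - 193·e^(-14/5)/100 and the denominator is 1/4.
This works out to P = 0.53055.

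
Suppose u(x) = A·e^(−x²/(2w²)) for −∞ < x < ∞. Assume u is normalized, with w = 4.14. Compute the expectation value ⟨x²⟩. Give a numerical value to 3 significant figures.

⟨x^2⟩ ≈ 8.57

⟨x²⟩ = ∫ x^2 |u|² dx over the full domain.
Since the A² factors cancel between numerator and denominator, ⟨x²⟩ = w^2/2.
With w = 4.14, ⟨x^2⟩ = 8.570.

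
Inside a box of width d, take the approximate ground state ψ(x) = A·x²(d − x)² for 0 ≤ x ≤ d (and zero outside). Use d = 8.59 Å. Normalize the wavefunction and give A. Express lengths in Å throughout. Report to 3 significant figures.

A ≈ 0.00157 Å^(-9/2)

Require ∫ |ψ|² dx = 1 over the whole domain.
With ψ = A·x²(d − x)², the integral evaluates to A²·[d^9/630].
With d = 8.59: A² = 0.000002474 and A = 0.001573.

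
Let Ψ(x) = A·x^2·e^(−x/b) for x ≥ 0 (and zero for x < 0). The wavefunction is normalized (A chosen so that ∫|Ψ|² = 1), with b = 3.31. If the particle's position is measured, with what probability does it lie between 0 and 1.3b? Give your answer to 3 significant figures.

|Ψ|² is the probability density, so P = ∫_{0}^{1.3b} |Ψ|² dx.
Since A² = 1/(3·b^5/4), this is the region integral divided by the full normalization integral.
Let u = x/b; then A² and the length scale cancel, so P = ∫_{0}^{1.3} u^4·e^(-2·u) du ÷ ∫_{0}^{∞} u^4·e^(-2·u) du.
Using ∫ u^4·e^(-2·u) du = -(u^4/2 + u^3 + 3·u^2/2 + 3·u/2 + 3/4)·e^(-2·u), the numerator is ≈ 0.091932 and the denominator is 3/4.
The result is P = 0.1226.

P ≈ 0.123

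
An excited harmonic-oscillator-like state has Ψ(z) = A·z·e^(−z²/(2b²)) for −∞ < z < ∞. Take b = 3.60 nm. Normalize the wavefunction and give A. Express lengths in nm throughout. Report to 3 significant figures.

The normalization condition is ∫|Ψ|² dz = 1 from −∞ to ∞.
With ∫_{−∞}^{∞} z^(2m) e^(−αz²) dz = (2m−1)!!·√π / (2^m α^(m+1/2)), ∫|Ψ|² dz = A²·(√(π)·b^3/2).
Hence A² = 1/[√(π)·b^3/2].
With b = 3.60: A² = 0.02419 and A = 0.1555.

A ≈ 0.156 nm^(-3/2)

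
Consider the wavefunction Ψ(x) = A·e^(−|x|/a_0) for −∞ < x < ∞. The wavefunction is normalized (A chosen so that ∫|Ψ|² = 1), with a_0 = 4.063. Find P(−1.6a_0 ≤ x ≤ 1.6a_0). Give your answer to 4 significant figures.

P ≈ 0.9592

P = ∫_{−1.6a_0}^{1.6a_0} |Ψ(x)|² dx.
Since A² = 1/(a_0), this is the region integral divided by the full normalization integral.
Both integrals are even about x = 0, so only the x ≥ 0 halves are needed (the factors of 2 cancel). Substituting u = x/a_0, A² and the length scale cancel in the ratio: P = ∫_{0}^{1.6} e^(-2·u) du / ∫_{0}^{∞} e^(-2·u) du.
An antiderivative of e^(-2·u) is -e^(-2·u)/2; evaluating from 0 to 1.6 gives 1/2 - e^(-16/5)/2, while the full integral is 1/2.
The result is P = 0.95924.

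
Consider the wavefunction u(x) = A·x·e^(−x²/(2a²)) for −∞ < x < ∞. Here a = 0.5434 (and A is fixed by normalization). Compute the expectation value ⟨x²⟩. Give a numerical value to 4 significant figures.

By definition ⟨x²⟩ = ∫ x^2 |u(x)|² dx.
With ∫_{−∞}^{∞} x^(2m) e^(−αx²) dx = (2m−1)!!·√π / (2^m α^(m+1/2)), evaluating both integrals, ⟨x²⟩ = 3·a^2/2.
With a = 0.5434, ⟨x^2⟩ = 0.44293.

⟨x^2⟩ ≈ 0.4429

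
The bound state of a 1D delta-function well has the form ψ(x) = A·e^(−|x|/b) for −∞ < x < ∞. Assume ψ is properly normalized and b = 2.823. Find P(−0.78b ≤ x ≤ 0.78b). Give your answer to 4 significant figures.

P = ∫_{−0.78b}^{0.78b} |ψ(x)|² dx.
The normalization integral ∫|ψ|²dx over the whole domain equals b·A², and A² cancels in the ratio.
By symmetry take twice the x ≥ 0 contribution in numerator and denominator; the 2's cancel. In terms of u = x/b (A² and the length scale cancel between numerator and denominator), P = [∫_{0}^{0.78} e^(-2·u) du] / [∫_{0}^{∞} e^(-2·u) du].
An antiderivative of e^(-2·u) is -e^(-2·u)/2; evaluating from 0 to 0.78 gives 1/2 - e^(-39/25)/2, while the full integral is 1/2.
Evaluating gives P = 0.78986.

P ≈ 0.7899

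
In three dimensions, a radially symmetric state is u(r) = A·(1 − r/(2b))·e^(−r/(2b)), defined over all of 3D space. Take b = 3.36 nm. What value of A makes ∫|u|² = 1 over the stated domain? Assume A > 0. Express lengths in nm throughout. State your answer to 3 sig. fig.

We need A² ∫|f|² 4πr² dr = 1, taking the integral from 0 to ∞.
The angular integral contributes 4π, leaving ∫₀^∞ r²|u|² dr.
Recall ∫₀^∞ r^m e^(−r/β) dr = m!·β^(m+1), ∫|u|² 4πr² dr = A²·(8·π·b^3).
With b = 3.36: A² = 0.001049 and A = 0.03239.

A ≈ 0.0324 nm^(-3/2)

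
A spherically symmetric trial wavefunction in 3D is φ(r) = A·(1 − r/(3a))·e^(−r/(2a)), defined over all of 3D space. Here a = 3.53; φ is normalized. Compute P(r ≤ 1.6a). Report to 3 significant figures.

P ≈ 0.272

Integrate the radial probability density 4πr²|φ|² over r ≤ 1.6a.
Normalization gives A² = 1/(8·π·a^3/3).
In terms of u = r/a (A², 4π and the length scale all cancel between numerator and denominator), P = [∫_{0}^{1.6} u^2·(1 - u/3)^2·e^(-u) du] / [∫_{0}^{∞} u^2·(1 - u/3)^2·e^(-u) du].
An antiderivative of u^2·(1 - u/3)^2·e^(-u) is (-u^4 + 2·u^3 - 3·u^2 - 6·u - 6)·e^(-u)/9; evaluating from 0 to 1.6 gives ≈ 0.18118, while the full integral is 2/3.
This evaluates to P = 0.2718.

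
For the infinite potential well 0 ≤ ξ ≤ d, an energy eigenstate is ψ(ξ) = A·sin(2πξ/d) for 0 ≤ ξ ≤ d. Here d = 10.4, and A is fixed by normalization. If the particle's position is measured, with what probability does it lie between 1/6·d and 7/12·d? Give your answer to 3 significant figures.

P ≈ 0.417

P = ∫_{1/6·d}^{7/12·d} |ψ(ξ)|² dξ.
Since A² = 1/(d/2), this is the region integral divided by the full normalization integral.
Substituting u = ξ/d, A² and the length scale cancel in the ratio: P = ∫_{1/6}^{7/12} sin(2·π·u)^2 du / ∫_{0}^{1} sin(2·π·u)^2 du.
An antiderivative of sin(2·π·u)^2 is u/2 - sin(4·π·u)/(8·π); evaluating from 1/6 to 7/12 gives 5/24, while the full integral is 1/2.
Taking the ratio, P = 5/12.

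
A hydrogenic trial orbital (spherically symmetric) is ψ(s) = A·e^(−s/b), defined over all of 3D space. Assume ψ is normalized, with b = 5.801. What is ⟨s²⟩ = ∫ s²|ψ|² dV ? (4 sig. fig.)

By definition ⟨s²⟩ = ∫ s^2 |ψ(s)|² 4πs² ds.
With ∫₀^∞ s^4 e^(−αs) ds = 4!/α^5, evaluating both integrals, ⟨s²⟩ = 3·b^2.
With b = 5.801, ⟨s^2⟩ = 100.95.

⟨s^2⟩ ≈ 101.0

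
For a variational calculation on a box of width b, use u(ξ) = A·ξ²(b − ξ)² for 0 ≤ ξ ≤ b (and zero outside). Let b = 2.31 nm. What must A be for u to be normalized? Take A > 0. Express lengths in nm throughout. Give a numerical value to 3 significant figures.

We need A² ∫|f|² dξ = 1, taking the integral from 0 to b.
Expanding the polynomial and integrating term by term, with u = A·ξ²(b − ξ)², the integral evaluates to A²·[b^9/630].
Hence A² = 1/[b^9/630].
Substituting b = 2.31 gives A² = 0.3364, so A = 0.5800.

A ≈ 0.580 nm^(-9/2)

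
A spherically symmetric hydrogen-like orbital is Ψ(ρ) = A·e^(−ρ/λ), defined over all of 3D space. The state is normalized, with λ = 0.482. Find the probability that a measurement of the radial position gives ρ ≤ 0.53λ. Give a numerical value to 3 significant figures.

Integrate the radial probability density 4πρ²|Ψ|² over ρ ≤ 0.53λ.
The full normalization integral is A²·[π·λ^3] = 1, fixing A².
Let u = ρ/λ; then A², 4π and the length scale all cancel, so P = ∫_{0}^{0.53} u^2·e^(-2·u) du ÷ ∫_{0}^{∞} u^2·e^(-2·u) du.
An antiderivative of u^2·e^(-2·u) is -(2·u^2 + 2·u + 1)·e^(-2·u)/4; evaluating from 0 to 0.53 gives ≈ 0.022916, while the full integral is 1/4.
The region integral divided by the full integral gives P = 0.09166.

P ≈ 0.0917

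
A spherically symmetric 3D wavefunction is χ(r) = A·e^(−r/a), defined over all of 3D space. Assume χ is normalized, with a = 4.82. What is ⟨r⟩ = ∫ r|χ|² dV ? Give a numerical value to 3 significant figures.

By definition ⟨r⟩ = ∫ r |χ(r)|² 4πr² dr.
Recall ∫₀^∞ r^m e^(−r/β) dr = m!·β^(m+1), evaluating both integrals, ⟨r⟩ = 3·a/2.
With a = 4.82, ⟨r⟩ = 7.230.

⟨r⟩ ≈ 7.23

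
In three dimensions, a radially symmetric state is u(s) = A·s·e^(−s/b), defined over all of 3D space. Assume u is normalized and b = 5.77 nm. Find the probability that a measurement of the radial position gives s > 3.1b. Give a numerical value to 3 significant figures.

Integrate the radial probability density 4πs²|u|² over s > 3.1b.
Normalization gives A² = 1/(3·π·b^5).
Substituting t = s/b, A², 4π and the length scale all cancel in the ratio: P = ∫_{3.1}^{∞} t^4·e^(-2·t) dt / ∫_{0}^{∞} t^4·e^(-2·t) dt.
An antiderivative of t^4·e^(-2·t) is -(t^4/2 + t^3 + 3·t^2/2 + 3·t/2 + 3/4)·e^(-2·t); evaluating from 3.1 to ∞ gives ≈ 0.19438, while the full integral is 3/4.
This evaluates to P = 0.2592.

P ≈ 0.259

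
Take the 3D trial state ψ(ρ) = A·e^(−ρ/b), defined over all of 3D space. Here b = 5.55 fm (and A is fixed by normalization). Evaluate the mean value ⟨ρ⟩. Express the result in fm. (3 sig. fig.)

⟨ρ⟩ ≈ 8.33 fm

The expectation value is the |ψ|²-weighted average of ρ: ∫ ρ|ψ|² 4πρ² dρ.
Recall ∫₀^∞ ρ^m e^(−ρ/β) dρ = m!·β^(m+1), evaluating both integrals, ⟨ρ⟩ = 3·b/2.
Putting b = 5.55 gives 8.325.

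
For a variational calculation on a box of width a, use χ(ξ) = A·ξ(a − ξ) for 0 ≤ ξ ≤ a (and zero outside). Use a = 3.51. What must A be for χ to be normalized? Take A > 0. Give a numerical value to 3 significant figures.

Normalization requires ∫|χ|² dξ = 1, integrated from 0 to a.
Expanding the polynomial and integrating term by term, the integral (without the A² prefactor) comes out to a^5/30.
Hence A² = 1/[a^5/30].
Substituting a = 3.51 gives A² = 0.05631, so A = 0.2373.

A ≈ 0.237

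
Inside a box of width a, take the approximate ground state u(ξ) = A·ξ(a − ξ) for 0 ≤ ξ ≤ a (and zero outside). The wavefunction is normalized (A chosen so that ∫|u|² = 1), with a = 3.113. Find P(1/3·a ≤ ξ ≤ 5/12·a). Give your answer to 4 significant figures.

The probability is P = ∫ |u|² dξ over [1/3·a, 5/12·a].
With A² fixed by ∫|u|² = 1, i.e. A² = (a^5/30)^(−1), substitute and integrate.
In terms of t = ξ/a (A² and the length scale cancel between numerator and denominator), P = [∫_{1/3}^{5/12} t^2·(1 - t)^2 dt] / [∫_{0}^{1} t^2·(1 - t)^2 dt].
With ∫ t^2·(1 - t)^2 dt = t^3·(6·t^2 - 15·t + 10)/30 + C, the region integral is ≈ 0.00455810 and the full one is 1/30.
The result is P = 0.13674.

P ≈ 0.1367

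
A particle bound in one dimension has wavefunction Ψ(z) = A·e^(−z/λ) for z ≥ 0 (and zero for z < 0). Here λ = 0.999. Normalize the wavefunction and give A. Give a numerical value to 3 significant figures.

Normalization requires ∫|Ψ|² dz = 1, integrated from 0 to ∞.
∫|Ψ|² dz = A²·(λ/2).
Setting this equal to 1 gives A² = 1/(λ/2).
With λ = 0.999: A² = 2.002 and A = 1.415.

A ≈ 1.41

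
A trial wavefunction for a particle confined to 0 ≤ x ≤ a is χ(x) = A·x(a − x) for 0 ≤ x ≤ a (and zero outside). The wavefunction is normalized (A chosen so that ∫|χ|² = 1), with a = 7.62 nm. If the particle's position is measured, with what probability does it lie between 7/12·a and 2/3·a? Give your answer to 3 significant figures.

P ≈ 0.137

|χ|² is the probability density, so P = ∫_{7/12·a}^{2/3·a} |χ|² dx.
Since A² = 1/(a^5/30), this is the region integral divided by the full normalization integral.
Substituting u = x/a, A² and the length scale cancel in the ratio: P = ∫_{7/12}^{2/3} u^2·(1 - u)^2 du / ∫_{0}^{1} u^2·(1 - u)^2 du.
With ∫ u^2·(1 - u)^2 du = u^3·(6·u^2 - 15·u + 10)/30 + C, the region integral is ≈ 0.0045581 and the full one is 1/30.
Evaluating gives P = 0.1367.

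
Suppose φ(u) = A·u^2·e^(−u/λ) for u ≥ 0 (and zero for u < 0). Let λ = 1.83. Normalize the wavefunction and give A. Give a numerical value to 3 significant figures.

Normalization requires ∫|φ|² du = 1, integrated from 0 to ∞.
Using ∫₀^∞ uⁿ e^(−αu) du = n!/αⁿ⁺¹, the integral (without the A² prefactor) comes out to 3·λ^5/4.
Setting this equal to 1 gives A² = 1/(3·λ^5/4).
Substituting λ = 1.83 gives A² = 0.06497, so A = 0.2549.

A ≈ 0.255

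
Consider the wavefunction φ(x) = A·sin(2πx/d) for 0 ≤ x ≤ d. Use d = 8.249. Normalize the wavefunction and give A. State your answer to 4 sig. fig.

Require ∫ |φ|² dx = 1 over the whole domain.
With φ = A·sin(2πx/d), the integral evaluates to A²·[d/2].
Setting this equal to 1 gives A² = 1/(d/2).
With d = 8.249: A² = 0.24245 and A = 0.49240.

A ≈ 0.4924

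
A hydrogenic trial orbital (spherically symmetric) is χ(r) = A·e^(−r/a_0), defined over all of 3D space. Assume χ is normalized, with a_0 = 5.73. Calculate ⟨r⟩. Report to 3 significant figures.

⟨r⟩ ≈ 8.60

⟨r⟩ = ∫ r |χ|² 4πr² dr over the full domain.
With ∫₀^∞ r^3 e^(−αr) dr = 3!/α^4, the ratio of the moment integral to the normalization integral gives ⟨r⟩ = 3·a_0/2.
With a_0 = 5.73, ⟨r⟩ = 8.595.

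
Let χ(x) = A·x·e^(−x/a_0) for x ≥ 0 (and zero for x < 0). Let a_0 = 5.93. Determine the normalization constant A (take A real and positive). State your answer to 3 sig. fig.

A ≈ 0.138

Normalization requires ∫|χ|² dx = 1, integrated from 0 to ∞.
The integral (without the A² prefactor) comes out to a_0^3/4.
So A² = (a_0^3/4)^(−1).
Plugging in a_0 = 5.93 yields A = 0.1385.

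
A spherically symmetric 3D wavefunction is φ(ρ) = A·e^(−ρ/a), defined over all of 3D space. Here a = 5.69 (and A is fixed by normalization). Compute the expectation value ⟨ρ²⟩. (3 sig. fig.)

⟨ρ^2⟩ ≈ 97.1

⟨ρ²⟩ = ∫ ρ^2 |φ|² 4πρ² dρ over the full domain.
Using ∫₀^∞ ρⁿ e^(−αρ) dρ = n!/αⁿ⁺¹, evaluating both integrals, ⟨ρ²⟩ = 3·a^2.
With a = 5.69, ⟨ρ^2⟩ = 97.13.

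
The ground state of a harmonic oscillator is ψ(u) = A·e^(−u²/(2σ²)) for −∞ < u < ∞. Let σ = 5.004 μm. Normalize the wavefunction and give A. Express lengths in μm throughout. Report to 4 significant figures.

Normalization requires ∫|ψ|² du = 1, integrated from −∞ to ∞.
Carrying out the integral gives A² · √(π)·σ.
Hence A² = 1/[√(π)·σ].
Substituting σ = 5.004 gives A² = 0.11275, so A = 0.33578.

A ≈ 0.3358 μm^(-1/2)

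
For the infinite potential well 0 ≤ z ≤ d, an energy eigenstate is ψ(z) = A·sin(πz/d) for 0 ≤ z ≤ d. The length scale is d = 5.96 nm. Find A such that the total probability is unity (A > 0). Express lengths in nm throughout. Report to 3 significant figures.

A ≈ 0.579 nm^(-1/2)

The normalization condition is ∫|ψ|² dz = 1 from 0 to d.
∫|ψ|² dz = A²·(d/2).
Hence A² = 1/[d/2].
Substituting d = 5.96 gives A² = 0.3356, so A = 0.5793.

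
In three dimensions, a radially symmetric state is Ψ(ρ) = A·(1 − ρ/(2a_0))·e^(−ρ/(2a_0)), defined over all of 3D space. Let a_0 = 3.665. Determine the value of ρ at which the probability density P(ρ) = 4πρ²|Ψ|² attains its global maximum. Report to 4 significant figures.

Set d/dρ [P(ρ) = 4πρ²|Ψ|²] = 0 and solve for ρ > 0.
This gives ρ = a_0·(√(5) + 3).
With a_0 = 3.665, the most probable radial distance is 19.190.

ρ ≈ 19.19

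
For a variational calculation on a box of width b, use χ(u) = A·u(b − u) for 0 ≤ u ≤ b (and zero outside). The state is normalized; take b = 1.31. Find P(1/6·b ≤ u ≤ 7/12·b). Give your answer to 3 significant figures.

The probability is P = ∫ |χ|² du over [1/6·b, 7/12·b].
Since A² = 1/(b^5/30), this is the region integral divided by the full normalization integral.
In terms of t = u/b (A² and the length scale cancel between numerator and denominator), P = [∫_{1/6}^{7/12} t^2·(1 - t)^2 dt] / [∫_{0}^{1} t^2·(1 - t)^2 dt].
Using ∫ t^2·(1 - t)^2 dt = t^3·(6·t^2 - 15·t + 10)/30, the numerator is ≈ 0.020596 and the denominator is 1/30.
The result is P = 0.6179.

P ≈ 0.618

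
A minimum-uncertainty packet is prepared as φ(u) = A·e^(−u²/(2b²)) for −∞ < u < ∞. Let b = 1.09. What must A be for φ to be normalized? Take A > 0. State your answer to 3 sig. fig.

A ≈ 0.719

Normalization requires ∫|φ|² du = 1, integrated from −∞ to ∞.
Differentiating ∫e^(−αu²) du = √(π/α) under α to get the higher moments, ∫|φ|² du = A²·(√(π)·b).
Substituting b = 1.09 gives A² = 0.5176, so A = 0.7194.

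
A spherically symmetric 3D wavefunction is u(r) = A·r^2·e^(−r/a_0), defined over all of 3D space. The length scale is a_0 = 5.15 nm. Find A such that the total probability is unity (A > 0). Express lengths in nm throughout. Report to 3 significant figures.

A ≈ 0.000384 nm^(-7/2)

We need A² ∫|f|² 4πr² dr = 1, taking the integral from 0 to ∞.
Recall ∫₀^∞ r^m e^(−r/β) dr = m!·β^(m+1), carrying out the integral gives A² · 45·π·a_0^7/2.
Substituting a_0 = 5.15 gives A² = 1.472E-7, so A = 0.0003837.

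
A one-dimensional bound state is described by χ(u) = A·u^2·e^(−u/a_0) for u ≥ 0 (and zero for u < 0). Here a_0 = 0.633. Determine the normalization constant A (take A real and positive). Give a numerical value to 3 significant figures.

We need A² ∫|f|² du = 1, taking the integral from 0 to ∞.
∫|χ|² du = A²·(3·a_0^5/4).
Substituting a_0 = 0.633 gives A² = 13.12, so A = 3.622.

A ≈ 3.62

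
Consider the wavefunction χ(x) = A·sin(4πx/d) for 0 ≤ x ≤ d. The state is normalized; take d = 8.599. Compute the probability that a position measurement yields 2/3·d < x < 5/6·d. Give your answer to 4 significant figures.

P ≈ 0.09775

The probability is P = ∫ |χ|² dx over [2/3·d, 5/6·d].
Since A² = 1/(d/2), this is the region integral divided by the full normalization integral.
Let u = x/d; then A² and the length scale cancel, so P = ∫_{2/3}^{5/6} sin(4·π·u)^2 du ÷ ∫_{0}^{1} sin(4·π·u)^2 du.
Using ∫ sin(4·π·u)^2 du = u/2 - sin(4·π·u)·cos(4·π·u)/(8·π), the numerator is -√(3)/(16·π) + 1/12 and the denominator is 1/2.
This works out to P = (-√(3)/8 + π/6)/π.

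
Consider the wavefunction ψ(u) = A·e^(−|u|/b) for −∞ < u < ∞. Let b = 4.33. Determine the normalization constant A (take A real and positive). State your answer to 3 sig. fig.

We need A² ∫|f|² du = 1, taking the integral from −∞ to ∞.
With ∫₀^∞ u^0 e^(−αu) du = 0!/α^1, with ψ = A·e^(−|u|/b), the integral evaluates to A²·[b].
So A² = (b)^(−1).
With b = 4.33: A² = 0.2309 and A = 0.4806.

A ≈ 0.481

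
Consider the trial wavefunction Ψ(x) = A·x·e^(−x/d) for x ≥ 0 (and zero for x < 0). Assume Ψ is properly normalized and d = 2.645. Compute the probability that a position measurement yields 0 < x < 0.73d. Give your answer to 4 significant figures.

P = ∫_{0}^{0.73d} |Ψ(x)|² dx.
With A² fixed by ∫|Ψ|² = 1, i.e. A² = (d^3/4)^(−1), substitute and integrate.
Let u = x/d; then A² and the length scale cancel, so P = ∫_{0}^{0.73} u^2·e^(-2·u) du ÷ ∫_{0}^{∞} u^2·e^(-2·u) du.
Using ∫ u^2·e^(-2·u) du = -(2·u^2 + 2·u + 1)·e^(-2·u)/4, the numerator is ≈ 0.0452953 and the denominator is 1/4.
This works out to P = 0.18118.

P ≈ 0.1812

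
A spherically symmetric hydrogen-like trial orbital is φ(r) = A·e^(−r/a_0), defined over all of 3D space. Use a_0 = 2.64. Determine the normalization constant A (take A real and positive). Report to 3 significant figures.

A ≈ 0.132

We need A² ∫|f|² 4πr² dr = 1, taking the integral from 0 to ∞.
(Spherical symmetry: dV = 4πr² dr.)
Using ∫₀^∞ rⁿ e^(−αr) dr = n!/αⁿ⁺¹, the integral (without the A² prefactor) comes out to π·a_0^3.
So A² = (π·a_0^3)^(−1).
Plugging in a_0 = 2.64 yields A = 0.1315.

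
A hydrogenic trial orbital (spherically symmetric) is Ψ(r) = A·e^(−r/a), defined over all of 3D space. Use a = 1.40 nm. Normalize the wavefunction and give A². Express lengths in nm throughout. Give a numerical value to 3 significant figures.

Normalization requires ∫|Ψ|² 4πr² dr = 1, integrated from 0 to ∞.
In 3D with spherical symmetry the volume element is 4πr² dr.
With ∫₀^∞ r^2 e^(−αr) dr = 2!/α^3, ∫|Ψ|² 4πr² dr = A²·(π·a^3).
Setting this equal to 1 gives A² = 1/(π·a^3).
Substituting a = 1.40 gives A² = 0.1160, so A = 0.3406.

A^2 ≈ 0.116 nm^(-3)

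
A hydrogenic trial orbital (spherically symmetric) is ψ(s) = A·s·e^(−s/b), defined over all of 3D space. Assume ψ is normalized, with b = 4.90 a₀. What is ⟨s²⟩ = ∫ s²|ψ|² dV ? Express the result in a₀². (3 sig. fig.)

⟨s^2⟩ ≈ 180 a₀^2

⟨s²⟩ = ∫ s^2 |ψ|² 4πs² ds over the full domain.
The ratio of the moment integral to the normalization integral gives ⟨s²⟩ = 15·b^2/2.
Putting b = 4.90 gives 180.1.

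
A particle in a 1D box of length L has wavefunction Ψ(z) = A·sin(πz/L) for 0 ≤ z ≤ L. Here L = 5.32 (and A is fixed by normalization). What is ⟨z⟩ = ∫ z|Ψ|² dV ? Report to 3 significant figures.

The expectation value is the |Ψ|²-weighted average of z: ∫ z|Ψ|² dz.
Since the A² factors cancel between numerator and denominator, ⟨z⟩ = L/2.
With L = 5.32, ⟨z⟩ = 2.660.

⟨z⟩ ≈ 2.66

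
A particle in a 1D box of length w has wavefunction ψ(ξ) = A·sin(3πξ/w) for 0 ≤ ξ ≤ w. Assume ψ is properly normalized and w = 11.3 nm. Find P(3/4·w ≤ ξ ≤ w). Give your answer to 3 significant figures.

P ≈ 0.303

The probability is P = ∫ |ψ|² dξ over [3/4·w, w].
With A² fixed by ∫|ψ|² = 1, i.e. A² = (w/2)^(−1), substitute and integrate.
Let u = ξ/w; then A² and the length scale cancel, so P = ∫_{3/4}^{1} sin(3·π·u)^2 du ÷ ∫_{0}^{1} sin(3·π·u)^2 du.
With ∫ sin(3·π·u)^2 du = u/2 - sin(6·π·u)/(12·π) + C, the region integral is 1/(12·π) + 1/8 and the full one is 1/2.
This works out to P = (2 + 3·π)/(12·π).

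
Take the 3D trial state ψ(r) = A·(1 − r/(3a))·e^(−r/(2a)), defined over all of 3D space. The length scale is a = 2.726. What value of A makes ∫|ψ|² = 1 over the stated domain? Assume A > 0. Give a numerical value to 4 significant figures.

A ≈ 0.07676

We need A² ∫|f|² 4πr² dr = 1, taking the integral from 0 to ∞.
With ∫₀^∞ r^4 e^(−αr) dr = 4!/α^5, with ψ = A·(1 − r/(3a))·e^(−r/(2a)), the integral evaluates to A²·[8·π·a^3/3].
Hence A² = 1/[8·π·a^3/3].
With a = 2.726: A² = 0.0058926 and A = 0.076763.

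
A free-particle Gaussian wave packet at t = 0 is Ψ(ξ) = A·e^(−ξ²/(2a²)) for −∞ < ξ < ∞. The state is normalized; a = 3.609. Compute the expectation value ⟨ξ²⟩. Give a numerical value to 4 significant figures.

⟨ξ^2⟩ ≈ 6.512

The expectation value is the |Ψ|²-weighted average of ξ^2: ∫ ξ^2|Ψ|² dξ.
Since the A² factors cancel between numerator and denominator, ⟨ξ²⟩ = a^2/2.
Putting a = 3.609 gives 6.5124.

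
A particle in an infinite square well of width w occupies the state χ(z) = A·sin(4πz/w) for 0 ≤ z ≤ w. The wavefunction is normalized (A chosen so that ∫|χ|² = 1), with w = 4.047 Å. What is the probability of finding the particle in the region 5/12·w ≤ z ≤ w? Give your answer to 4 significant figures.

|χ|² is the probability density, so P = ∫_{5/12·w}^{w} |χ|² dz.
With A² fixed by ∫|χ|² = 1, i.e. A² = (w/2)^(−1), substitute and integrate.
Let u = z/w; then A² and the length scale cancel, so P = ∫_{5/12}^{1} sin(4·π·u)^2 du ÷ ∫_{0}^{1} sin(4·π·u)^2 du.
An antiderivative of sin(4·π·u)^2 is u/2 - sin(4·π·u)·cos(4·π·u)/(8·π); evaluating from 5/12 to 1 gives -√(3)/(32·π) + 7/24, while the full integral is 1/2.
Taking the ratio, P = -√(3)/(16·π) + 7/12.

P ≈ 0.5489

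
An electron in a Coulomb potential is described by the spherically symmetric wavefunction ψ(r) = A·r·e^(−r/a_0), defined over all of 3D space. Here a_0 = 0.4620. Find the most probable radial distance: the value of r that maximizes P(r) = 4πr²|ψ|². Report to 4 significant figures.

Set d/dr [P(r) = 4πr²|ψ|²] = 0 and solve for r > 0.
This gives r = 2·a_0.
With a_0 = 0.4620, the most probable radial distance is 0.92400.

r ≈ 0.9240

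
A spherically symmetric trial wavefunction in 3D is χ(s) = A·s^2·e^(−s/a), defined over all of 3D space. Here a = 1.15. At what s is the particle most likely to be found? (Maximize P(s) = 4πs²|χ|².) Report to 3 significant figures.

s ≈ 3.45

Differentiate P(s) = 4πs²|χ|² with respect to s and set to zero.
Solving yields s = 3·a.
With a = 1.15, the most probable radial distance is 3.450.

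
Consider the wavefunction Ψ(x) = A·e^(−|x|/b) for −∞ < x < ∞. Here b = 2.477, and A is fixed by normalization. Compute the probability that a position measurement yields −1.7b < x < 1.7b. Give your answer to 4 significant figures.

P = ∫_{−1.7b}^{1.7b} |Ψ(x)|² dx.
With A² fixed by ∫|Ψ|² = 1, i.e. A² = (b)^(−1), substitute and integrate.
By symmetry take twice the x ≥ 0 contribution in numerator and denominator; the 2's cancel. Let u = x/b; then A² and the length scale cancel, so P = ∫_{0}^{1.7} e^(-2·u) du ÷ ∫_{0}^{∞} e^(-2·u) du.
Using ∫ e^(-2·u) du = -e^(-2·u)/2, the numerator is 1/2 - e^(-17/5)/2 and the denominator is 1/2.
This works out to P = 0.96663.

P ≈ 0.9666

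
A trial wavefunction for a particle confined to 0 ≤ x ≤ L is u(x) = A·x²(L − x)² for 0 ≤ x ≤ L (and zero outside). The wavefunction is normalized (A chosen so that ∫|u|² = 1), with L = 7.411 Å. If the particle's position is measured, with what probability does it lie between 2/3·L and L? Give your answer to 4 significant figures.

P ≈ 0.1448

P = ∫_{2/3·L}^{L} |u(x)|² dx.
With A² fixed by ∫|u|² = 1, i.e. A² = (L^9/630)^(−1), substitute and integrate.
Let t = x/L; then A² and the length scale cancel, so P = ∫_{2/3}^{1} t^4·(1 - t)^4 dt ÷ ∫_{0}^{1} t^4·(1 - t)^4 dt.
Using ∫ t^4·(1 - t)^4 dt = t^5·(70·t^4 - 315·t^3 + 540·t^2 - 420·t + 126)/630, the numerator is ≈ 0.000229914 and the denominator is 1/630.
Taking the ratio, P = 0.14485.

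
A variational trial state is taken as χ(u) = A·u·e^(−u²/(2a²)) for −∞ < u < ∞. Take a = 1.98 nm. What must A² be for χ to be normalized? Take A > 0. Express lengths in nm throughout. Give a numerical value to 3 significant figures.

A^2 ≈ 0.145 nm^(-3)

The normalization condition is ∫|χ|² du = 1 from −∞ to ∞.
Carrying out the integral gives A² · √(π)·a^3/2.
So A² = (√(π)·a^3/2)^(−1).
Substituting a = 1.98 gives A² = 0.1454, so A = 0.3813.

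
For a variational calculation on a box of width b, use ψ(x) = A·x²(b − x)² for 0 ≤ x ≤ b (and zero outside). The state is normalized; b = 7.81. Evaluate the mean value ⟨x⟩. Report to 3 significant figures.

By definition ⟨x⟩ = ∫ x |ψ(x)|² dx.
The ratio of the moment integral to the normalization integral gives ⟨x⟩ = b/2.
With b = 7.81, ⟨x⟩ = 3.905.

⟨x⟩ ≈ 3.91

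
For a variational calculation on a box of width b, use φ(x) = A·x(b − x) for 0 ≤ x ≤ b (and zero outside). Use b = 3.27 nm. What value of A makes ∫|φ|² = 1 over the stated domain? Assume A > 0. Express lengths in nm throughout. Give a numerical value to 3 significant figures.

The normalization condition is ∫|φ|² dx = 1 from 0 to b.
Carrying out the integral gives A² · b^5/30.
Hence A² = 1/[b^5/30].
Plugging in b = 3.27 yields A = 0.2833.

A ≈ 0.283 nm^(-5/2)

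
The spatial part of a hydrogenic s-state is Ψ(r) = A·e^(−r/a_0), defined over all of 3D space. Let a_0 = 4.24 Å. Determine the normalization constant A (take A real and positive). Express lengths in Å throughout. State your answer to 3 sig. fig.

Normalization requires ∫|Ψ|² 4πr² dr = 1, integrated from 0 to ∞.
(Spherical symmetry: dV = 4πr² dr.)
Recall ∫₀^∞ r^m e^(−r/β) dr = m!·β^(m+1), the integral (without the A² prefactor) comes out to π·a_0^3.
Setting this equal to 1 gives A² = 1/(π·a_0^3).
With a_0 = 4.24: A² = 0.004176 and A = 0.06462.

A ≈ 0.0646 Å^(-3/2)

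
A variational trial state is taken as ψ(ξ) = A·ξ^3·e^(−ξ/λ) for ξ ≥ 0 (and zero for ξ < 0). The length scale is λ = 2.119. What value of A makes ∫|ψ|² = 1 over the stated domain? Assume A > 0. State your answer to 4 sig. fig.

A ≈ 0.03044

Require ∫ |ψ|² dξ = 1 over the whole domain.
Using ∫₀^∞ ξⁿ e^(−αξ) dξ = n!/αⁿ⁺¹, with ψ = A·ξ^3·e^(−ξ/λ), the integral evaluates to A²·[45·λ^7/8].
Hence A² = 1/[45·λ^7/8].
Substituting λ = 2.119 gives A² = 0.00092675, so A = 0.030443.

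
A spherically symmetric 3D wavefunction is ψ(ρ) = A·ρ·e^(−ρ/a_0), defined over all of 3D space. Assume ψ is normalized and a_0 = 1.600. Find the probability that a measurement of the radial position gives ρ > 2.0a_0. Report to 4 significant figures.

Integrate the radial probability density 4πρ²|ψ|² over ρ > 2.0a_0.
Normalization gives A² = 1/(3·π·a_0^5).
Substituting u = ρ/a_0, A², 4π and the length scale all cancel in the ratio: P = ∫_{2.0}^{∞} u^4·e^(-2·u) du / ∫_{0}^{∞} u^4·e^(-2·u) du.
An antiderivative of u^4·e^(-2·u) is -(u^4/2 + u^3 + 3·u^2/2 + 3·u/2 + 3/4)·e^(-2·u); evaluating from 2.0 to ∞ gives 103·e^(-4)/4, while the full integral is 3/4.
Taking the ratio yields P = 0.62884.

P ≈ 0.6288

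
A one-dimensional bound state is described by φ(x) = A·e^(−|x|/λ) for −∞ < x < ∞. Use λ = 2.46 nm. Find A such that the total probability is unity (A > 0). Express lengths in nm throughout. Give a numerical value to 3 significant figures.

A ≈ 0.638 nm^(-1/2)

Require ∫ |φ|² dx = 1 over the whole domain.
Using ∫₀^∞ xⁿ e^(−αx) dx = n!/αⁿ⁺¹, with φ = A·e^(−|x|/λ), the integral evaluates to A²·[λ].
With λ = 2.46: A² = 0.4065 and A = 0.6376.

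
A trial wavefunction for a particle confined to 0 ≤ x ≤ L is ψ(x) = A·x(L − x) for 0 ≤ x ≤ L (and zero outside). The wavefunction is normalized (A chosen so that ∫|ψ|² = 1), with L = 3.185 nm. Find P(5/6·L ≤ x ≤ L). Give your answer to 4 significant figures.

The probability is P = ∫ |ψ|² dx over [5/6·L, L].
The normalization integral ∫|ψ|²dx over the whole domain equals L^5/30·A², and A² cancels in the ratio.
Let u = x/L; then A² and the length scale cancel, so P = ∫_{5/6}^{1} u^2·(1 - u)^2 du ÷ ∫_{0}^{1} u^2·(1 - u)^2 du.
An antiderivative of u^2·(1 - u)^2 is u^3·(6·u^2 - 15·u + 10)/30; evaluating from 5/6 to 1 gives ≈ 0.00118313, while the full integral is 1/30.
The result is P = 23/648.

P ≈ 0.03549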